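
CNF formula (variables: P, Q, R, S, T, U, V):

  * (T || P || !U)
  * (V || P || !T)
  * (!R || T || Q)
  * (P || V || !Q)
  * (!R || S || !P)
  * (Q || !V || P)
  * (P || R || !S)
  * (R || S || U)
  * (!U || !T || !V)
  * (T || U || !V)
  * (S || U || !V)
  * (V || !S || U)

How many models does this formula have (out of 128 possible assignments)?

Case analysis on V and P:
  V=1, P=1: 9 of the 32 assignments to (Q,R,S,T,U) work.
  V=1, P=0: remaining (Q,R,S,T,U) ∈ {(1,1,1,1,0)} — 1.
  V=0, P=1: 11 of the 32 assignments to (Q,R,S,T,U) work.
  V=0, P=0: a clause becomes empty — 0.
Total: 9 + 1 + 11 + 0 = 21.

21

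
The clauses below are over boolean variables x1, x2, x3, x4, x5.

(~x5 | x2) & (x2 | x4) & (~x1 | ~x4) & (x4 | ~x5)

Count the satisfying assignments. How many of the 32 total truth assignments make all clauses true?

Case analysis on x4 and x2:
  x4=T, x2=T: remaining (x1,x3,x5) ∈ {(F,F,F); (F,F,T); (F,T,F); (F,T,T)} — 4.
  x4=T, x2=F: remaining (x1,x3,x5) ∈ {(F,F,F); (F,T,F)} — 2.
  x4=F, x2=T: remaining (x1,x3,x5) ∈ {(F,F,F); (F,T,F); (T,F,F); (T,T,F)} — 4.
  x4=F, x2=F: a clause becomes empty — 0.
Total: 4 + 2 + 4 + 0 = 10.

10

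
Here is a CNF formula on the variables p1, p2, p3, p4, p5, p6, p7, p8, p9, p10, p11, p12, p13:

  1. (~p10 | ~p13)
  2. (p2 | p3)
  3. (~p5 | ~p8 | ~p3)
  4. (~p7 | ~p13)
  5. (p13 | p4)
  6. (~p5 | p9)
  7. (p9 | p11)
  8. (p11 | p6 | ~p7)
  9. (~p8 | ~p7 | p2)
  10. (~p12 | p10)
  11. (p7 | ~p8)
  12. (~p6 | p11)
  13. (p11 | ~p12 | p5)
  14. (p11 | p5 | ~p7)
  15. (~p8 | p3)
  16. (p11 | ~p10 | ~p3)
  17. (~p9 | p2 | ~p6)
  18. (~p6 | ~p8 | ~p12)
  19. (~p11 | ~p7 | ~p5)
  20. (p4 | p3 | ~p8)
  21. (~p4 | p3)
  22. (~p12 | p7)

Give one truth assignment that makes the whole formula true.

p1=T, p2=F, p3=T, p4=F, p5=F, p6=F, p7=F, p8=F, p9=T, p10=F, p11=F, p12=F, p13=T

p8 occurs only negated in the remaining clauses — set p8 = False.
Pure literal: p12 appears only negated; assign p12 = False.
Branch on p2: take p2 = False.
  then p3 is forced to True.
Set p4 = False and propagate.
  then p13 is forced to True.
  then p10 is forced to False.
  then p7 is forced to False.
Set p5 = False and propagate.
For the remaining variables, p1 = True, p6 = False, p9 = True, p11 = False works.
Check each clause:
  1. (~p13 | ~p10) — ~p10 is true.
  2. (p3 | p2) — p3 is true.
  3. (~p3 | ~p8 | ~p5) — ~p8 is true.
  4. (~p7 | ~p13) — ~p7 is true.
  5. (p13 | p4) — p13 is true.
  6. (p9 | ~p5) — p9 is true.
  7. (p9 | p11) — p9 is true.
  8. (p6 | ~p7 | p11) — ~p7 is true.
  9. (~p7 | ~p8 | p2) — ~p8 is true.
  10. (p10 | ~p12) — ~p12 is true.
  11. (~p8 | p7) — ~p8 is true.
  12. (~p6 | p11) — ~p6 is true.
  13. (p11 | p5 | ~p12) — ~p12 is true.
  14. (~p7 | p5 | p11) — ~p7 is true.
  15. (~p8 | p3) — ~p8 is true.
  16. (~p3 | p11 | ~p10) — ~p10 is true.
  17. (~p9 | p2 | ~p6) — ~p6 is true.
  18. (~p12 | ~p6 | ~p8) — ~p8 is true.
  19. (~p5 | ~p7 | ~p11) — ~p7 is true.
  20. (p3 | ~p8 | p4) — ~p8 is true.
  21. (p3 | ~p4) — p3 is true.
  22. (~p12 | p7) — ~p12 is true.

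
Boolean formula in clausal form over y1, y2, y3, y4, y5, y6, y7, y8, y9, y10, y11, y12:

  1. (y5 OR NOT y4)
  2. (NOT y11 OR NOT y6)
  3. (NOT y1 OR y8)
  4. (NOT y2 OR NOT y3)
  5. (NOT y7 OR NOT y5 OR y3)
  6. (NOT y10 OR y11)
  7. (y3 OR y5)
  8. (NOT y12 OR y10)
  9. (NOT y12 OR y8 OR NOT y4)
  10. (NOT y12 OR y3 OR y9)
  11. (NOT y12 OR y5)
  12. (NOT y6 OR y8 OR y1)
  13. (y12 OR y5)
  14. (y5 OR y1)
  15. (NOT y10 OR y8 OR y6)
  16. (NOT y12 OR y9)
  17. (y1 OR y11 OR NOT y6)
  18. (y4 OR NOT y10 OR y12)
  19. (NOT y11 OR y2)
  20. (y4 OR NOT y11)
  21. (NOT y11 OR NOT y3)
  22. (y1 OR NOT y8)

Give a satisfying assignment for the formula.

y1=T, y2=T, y3=F, y4=T, y5=T, y6=F, y7=F, y8=T, y9=F, y10=F, y11=T, y12=F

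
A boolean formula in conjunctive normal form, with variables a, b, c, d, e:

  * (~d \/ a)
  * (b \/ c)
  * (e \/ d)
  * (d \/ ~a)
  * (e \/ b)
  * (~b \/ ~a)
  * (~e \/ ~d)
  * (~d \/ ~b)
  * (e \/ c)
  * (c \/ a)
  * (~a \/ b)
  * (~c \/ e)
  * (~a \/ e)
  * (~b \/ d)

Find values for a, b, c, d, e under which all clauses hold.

a=False, b=False, c=True, d=False, e=True

Set a = False and propagate.
  then d is forced to False.
  then e is forced to True.
  then c is forced to True.
  then b is forced to False.
Check each clause:
  1. (a \/ ~d) — ~d is true.
  2. (b \/ c) — c is true.
  3. (e \/ d) — e is true.
  4. (d \/ ~a) — ~a is true.
  5. (e \/ b) — e is true.
  6. (~b \/ ~a) — ~a is true.
  7. (~d \/ ~e) — ~d is true.
  8. (~d \/ ~b) — ~d is true.
  9. (e \/ c) — c is true.
  10. (a \/ c) — c is true.
  11. (~a \/ b) — ~a is true.
  12. (e \/ ~c) — e is true.
  13. (~a \/ e) — e is true.
  14. (~b \/ d) — ~b is true.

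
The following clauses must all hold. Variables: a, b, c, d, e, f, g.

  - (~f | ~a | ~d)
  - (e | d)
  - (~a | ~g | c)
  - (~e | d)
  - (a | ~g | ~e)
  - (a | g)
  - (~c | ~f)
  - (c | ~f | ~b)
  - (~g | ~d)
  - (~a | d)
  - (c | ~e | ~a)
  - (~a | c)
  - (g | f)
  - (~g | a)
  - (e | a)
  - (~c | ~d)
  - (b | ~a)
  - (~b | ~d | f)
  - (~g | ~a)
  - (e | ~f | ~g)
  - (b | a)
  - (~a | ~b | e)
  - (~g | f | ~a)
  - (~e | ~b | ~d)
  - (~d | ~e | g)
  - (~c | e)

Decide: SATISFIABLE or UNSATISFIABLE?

UNSATISFIABLE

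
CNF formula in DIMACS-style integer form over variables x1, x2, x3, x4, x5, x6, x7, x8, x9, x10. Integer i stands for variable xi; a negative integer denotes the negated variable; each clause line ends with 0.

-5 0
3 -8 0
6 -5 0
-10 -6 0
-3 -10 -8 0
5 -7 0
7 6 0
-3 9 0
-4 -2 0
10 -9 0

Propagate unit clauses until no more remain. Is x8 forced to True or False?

False

Unit clause (!x5) sets x5 = False.
(x5 || !x7) with x5 = False leaves only !x7, so x7 = False.
(x7 || x6) with x7 = False leaves only x6, so x6 = True.
From (!x6 || !x10) and x6 = True: x10 = False.
(!x9 || x10) with x10 = False leaves only !x9, so x9 = False.
In (x9 || !x3), x9 is now false; !x3 must hold, so x3 = False.
From (x3 || !x8) and x3 = False: x8 = False.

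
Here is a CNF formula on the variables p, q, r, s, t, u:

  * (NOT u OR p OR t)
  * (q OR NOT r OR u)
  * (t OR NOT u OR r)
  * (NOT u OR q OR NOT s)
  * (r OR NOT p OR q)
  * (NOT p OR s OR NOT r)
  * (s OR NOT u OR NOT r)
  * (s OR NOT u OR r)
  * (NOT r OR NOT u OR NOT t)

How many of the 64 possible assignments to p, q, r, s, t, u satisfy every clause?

Split on r, then u.
  r=1, u=1: remaining (p,q,s,t) ∈ {(1,1,1,0)} — 1.
  r=1, u=0: t free; 3 ways for (p,q,s) × 2^1 = 6.
  r=0, u=1: remaining (p,q,s,t) ∈ {(0,1,1,1); (1,1,1,1)} — 2.
  r=0, u=0: s, t free; 3 ways for (p,q) × 2^2 = 12.
Total: 1 + 6 + 2 + 12 = 21.

21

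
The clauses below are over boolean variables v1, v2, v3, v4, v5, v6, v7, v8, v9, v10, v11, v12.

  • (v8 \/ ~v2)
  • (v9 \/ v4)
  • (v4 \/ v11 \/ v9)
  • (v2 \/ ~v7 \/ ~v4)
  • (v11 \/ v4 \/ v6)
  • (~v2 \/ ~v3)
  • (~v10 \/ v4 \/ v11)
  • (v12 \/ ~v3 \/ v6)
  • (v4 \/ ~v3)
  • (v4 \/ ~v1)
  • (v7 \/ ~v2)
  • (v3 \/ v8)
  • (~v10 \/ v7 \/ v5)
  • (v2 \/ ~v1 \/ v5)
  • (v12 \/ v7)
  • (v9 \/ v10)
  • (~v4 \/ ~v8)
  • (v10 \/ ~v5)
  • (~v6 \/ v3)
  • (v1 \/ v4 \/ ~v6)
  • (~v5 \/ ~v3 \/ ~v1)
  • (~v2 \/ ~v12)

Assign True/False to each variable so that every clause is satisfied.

v1 = False  v2 = False  v3 = True  v4 = True  v5 = False  v6 = True  v7 = False  v8 = False  v9 = True  v10 = False  v11 = False  v12 = True

v9 occurs only positively in the remaining clauses — set v9 = True.
Set v1 = False and propagate.
Set v2 = False and propagate.
For the remaining variables, v3 = True, v4 = True, v5 = False, v6 = True, v7 = False, v8 = False, v10 = False, v11 = False, v12 = True works.
Every clause has at least one true literal under this assignment.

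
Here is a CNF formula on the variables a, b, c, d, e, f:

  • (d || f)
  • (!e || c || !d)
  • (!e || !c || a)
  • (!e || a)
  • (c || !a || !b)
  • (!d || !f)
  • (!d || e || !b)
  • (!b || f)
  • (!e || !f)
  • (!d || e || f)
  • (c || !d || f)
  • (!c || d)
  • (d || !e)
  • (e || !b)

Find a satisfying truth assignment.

a = F, b = F, c = F, d = F, e = F, f = T

Pure literal: b appears only negated; assign b = False.
Try a = False.
  then e is forced to False.
Branch on c: take c = False.
The remaining clauses are satisfied by d = False, f = True.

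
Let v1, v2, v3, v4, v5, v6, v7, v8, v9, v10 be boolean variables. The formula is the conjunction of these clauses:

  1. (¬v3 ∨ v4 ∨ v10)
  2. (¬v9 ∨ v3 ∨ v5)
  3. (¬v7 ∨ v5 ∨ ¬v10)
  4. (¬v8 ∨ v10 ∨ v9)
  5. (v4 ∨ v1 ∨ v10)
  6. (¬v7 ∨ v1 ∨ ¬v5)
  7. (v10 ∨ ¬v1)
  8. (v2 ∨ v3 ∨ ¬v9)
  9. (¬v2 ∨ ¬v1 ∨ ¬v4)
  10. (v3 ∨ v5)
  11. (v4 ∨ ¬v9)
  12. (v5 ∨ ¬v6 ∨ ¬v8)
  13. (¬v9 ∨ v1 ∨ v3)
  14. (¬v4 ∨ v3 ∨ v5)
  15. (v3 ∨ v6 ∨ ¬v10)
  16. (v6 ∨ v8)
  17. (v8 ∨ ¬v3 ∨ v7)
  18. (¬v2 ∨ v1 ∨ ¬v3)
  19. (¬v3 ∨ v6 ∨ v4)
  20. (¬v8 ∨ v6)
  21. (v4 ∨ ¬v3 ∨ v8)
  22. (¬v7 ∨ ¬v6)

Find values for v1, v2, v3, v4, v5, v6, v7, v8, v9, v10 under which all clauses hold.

v1 = True, v2 = True, v3 = True, v4 = False, v5 = True, v6 = True, v7 = False, v8 = True, v9 = False, v10 = True

Try v1 = True.
  then v10 is forced to True.
Branch on v2: take v2 = True.
  then v4 is forced to False.
  then v9 is forced to False.
Try v3 = True.
  then v6 is forced to True.
  then v8 is forced to True.
  then v5 is forced to True.
  then v7 is forced to False.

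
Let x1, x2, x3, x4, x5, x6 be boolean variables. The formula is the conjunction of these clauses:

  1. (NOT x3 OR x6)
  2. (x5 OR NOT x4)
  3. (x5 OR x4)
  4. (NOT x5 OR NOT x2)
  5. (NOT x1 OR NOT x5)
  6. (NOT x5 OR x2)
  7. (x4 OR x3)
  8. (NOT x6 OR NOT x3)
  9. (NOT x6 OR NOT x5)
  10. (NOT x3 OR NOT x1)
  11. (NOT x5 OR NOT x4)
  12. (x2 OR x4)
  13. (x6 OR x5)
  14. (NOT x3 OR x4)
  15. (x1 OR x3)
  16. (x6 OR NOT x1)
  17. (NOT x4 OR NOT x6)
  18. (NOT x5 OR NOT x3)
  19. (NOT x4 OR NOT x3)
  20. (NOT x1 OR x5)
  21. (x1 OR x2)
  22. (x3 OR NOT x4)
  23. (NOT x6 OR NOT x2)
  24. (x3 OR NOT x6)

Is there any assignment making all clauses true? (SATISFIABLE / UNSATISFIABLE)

x3 = True:
  propagation gives x6=True; an empty clause results — contradiction.
x3 = False:
  propagation gives x4=True; an empty clause results — contradiction.
Every branch closes, so no satisfying assignment exists.

UNSATISFIABLE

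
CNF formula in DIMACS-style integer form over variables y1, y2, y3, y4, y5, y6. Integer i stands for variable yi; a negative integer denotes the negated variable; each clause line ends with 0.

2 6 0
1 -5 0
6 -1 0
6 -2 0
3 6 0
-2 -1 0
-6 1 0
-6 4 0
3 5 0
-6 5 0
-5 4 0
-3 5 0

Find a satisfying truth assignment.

y1=True, y2=False, y3=False, y4=True, y5=True, y6=True

Check each clause:
  1. (y2 OR y6) — y6 is true.
  2. (y1 OR NOT y5) — y1 is true.
  3. (y6 OR NOT y1) — y6 is true.
  4. (y6 OR NOT y2) — NOT y2 is true.
  5. (y3 OR y6) — y6 is true.
  6. (NOT y1 OR NOT y2) — NOT y2 is true.
  7. (NOT y6 OR y1) — y1 is true.
  8. (NOT y6 OR y4) — y4 is true.
  9. (y5 OR y3) — y5 is true.
  10. (NOT y6 OR y5) — y5 is true.
  11. (NOT y5 OR y4) — y4 is true.
  12. (NOT y3 OR y5) — y5 is true.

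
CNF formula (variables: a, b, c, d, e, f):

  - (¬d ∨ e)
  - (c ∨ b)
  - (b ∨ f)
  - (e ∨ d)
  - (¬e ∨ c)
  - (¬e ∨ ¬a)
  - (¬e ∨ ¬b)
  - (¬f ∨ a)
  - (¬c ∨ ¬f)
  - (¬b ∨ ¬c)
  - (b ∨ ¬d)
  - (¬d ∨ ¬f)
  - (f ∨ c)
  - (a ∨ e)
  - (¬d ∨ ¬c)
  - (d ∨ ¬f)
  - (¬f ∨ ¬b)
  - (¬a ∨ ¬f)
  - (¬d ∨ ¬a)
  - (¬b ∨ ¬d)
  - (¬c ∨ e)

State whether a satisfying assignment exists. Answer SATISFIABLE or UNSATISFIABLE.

d = True:
  propagation gives e=True, c=True; an empty clause results — contradiction.
d = False:
  propagation gives e=True, c=True, a=False, b=False; an empty clause results — contradiction.
Every branch closes, so no satisfying assignment exists.

UNSATISFIABLE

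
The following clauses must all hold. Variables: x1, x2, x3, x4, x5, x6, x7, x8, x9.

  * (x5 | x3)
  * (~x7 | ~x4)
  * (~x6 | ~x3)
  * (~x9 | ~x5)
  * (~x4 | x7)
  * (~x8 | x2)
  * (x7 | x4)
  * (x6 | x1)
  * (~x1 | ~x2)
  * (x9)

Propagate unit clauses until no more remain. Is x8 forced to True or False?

False

Unit clause (x9) sets x9 = True.
(~x5 | ~x9) with x9 = True leaves only ~x5, so x5 = False.
(x3 | x5): since x5 = False, the clause reduces to (x3). x3 = True.
(~x3 | ~x6) with x3 = True leaves only ~x6, so x6 = False.
From (x6 | x1) and x6 = False: x1 = True.
In (~x1 | ~x2), ~x1 is now false; ~x2 must hold, so x2 = False.
From (x2 | ~x8) and x2 = False: x8 = False.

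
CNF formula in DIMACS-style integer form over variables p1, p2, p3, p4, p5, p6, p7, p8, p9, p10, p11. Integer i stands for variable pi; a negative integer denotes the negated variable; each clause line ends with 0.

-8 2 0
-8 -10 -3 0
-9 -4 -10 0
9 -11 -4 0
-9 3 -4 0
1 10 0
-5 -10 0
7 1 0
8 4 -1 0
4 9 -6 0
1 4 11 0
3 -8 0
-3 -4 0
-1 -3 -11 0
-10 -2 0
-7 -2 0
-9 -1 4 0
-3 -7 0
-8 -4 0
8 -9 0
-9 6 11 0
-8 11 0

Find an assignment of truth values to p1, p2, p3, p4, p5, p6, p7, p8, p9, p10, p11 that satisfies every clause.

p1=1  p2=1  p3=0  p4=1  p5=0  p6=1  p7=0  p8=0  p9=0  p10=0  p11=0

p5 occurs only negated in the remaining clauses — set p5 = False.
Set p1 = True and propagate.
Set p2 = True and propagate.
  then p10 is forced to False.
  then p7 is forced to False.
Set p3 = False and propagate.
  then p8 is forced to False.
  then p4 is forced to True.
  then p9 is forced to False.
  then p11 is forced to False.
p6 is now unconstrained; take p6 = True.
Every clause has at least one true literal under this assignment.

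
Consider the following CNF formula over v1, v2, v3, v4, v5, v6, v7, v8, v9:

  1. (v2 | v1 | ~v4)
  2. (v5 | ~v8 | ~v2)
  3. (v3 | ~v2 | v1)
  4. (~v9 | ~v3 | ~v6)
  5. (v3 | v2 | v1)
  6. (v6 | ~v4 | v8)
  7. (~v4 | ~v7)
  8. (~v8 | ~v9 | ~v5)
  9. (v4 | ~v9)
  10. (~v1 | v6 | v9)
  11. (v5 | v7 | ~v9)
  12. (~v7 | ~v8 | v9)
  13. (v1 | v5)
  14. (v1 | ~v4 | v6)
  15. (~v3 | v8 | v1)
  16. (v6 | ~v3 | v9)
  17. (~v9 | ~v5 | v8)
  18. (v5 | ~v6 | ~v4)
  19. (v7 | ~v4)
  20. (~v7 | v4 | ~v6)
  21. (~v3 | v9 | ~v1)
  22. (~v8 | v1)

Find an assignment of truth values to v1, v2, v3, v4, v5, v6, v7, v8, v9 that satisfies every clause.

v1=T, v2=F, v3=F, v4=F, v5=F, v6=T, v7=F, v8=T, v9=F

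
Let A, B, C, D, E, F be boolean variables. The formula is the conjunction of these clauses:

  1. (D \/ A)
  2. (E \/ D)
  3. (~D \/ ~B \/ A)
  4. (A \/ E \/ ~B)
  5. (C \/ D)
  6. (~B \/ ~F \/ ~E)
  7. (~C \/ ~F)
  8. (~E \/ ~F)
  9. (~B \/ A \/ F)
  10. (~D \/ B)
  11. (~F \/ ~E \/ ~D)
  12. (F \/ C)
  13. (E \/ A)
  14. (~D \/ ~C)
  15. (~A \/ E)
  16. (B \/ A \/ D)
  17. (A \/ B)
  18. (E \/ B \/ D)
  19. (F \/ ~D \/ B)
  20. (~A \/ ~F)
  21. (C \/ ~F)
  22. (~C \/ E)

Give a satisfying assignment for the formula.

A=1, B=0, C=1, D=0, E=1, F=0

Check each clause:
  1. (D \/ A) — A is true.
  2. (D \/ E) — E is true.
  3. (~B \/ A \/ ~D) — A is true.
  4. (E \/ ~B \/ A) — A is true.
  5. (C \/ D) — C is true.
  6. (~E \/ ~B \/ ~F) — ~F is true.
  7. (~F \/ ~C) — ~F is true.
  8. (~E \/ ~F) — ~F is true.
  9. (A \/ ~B \/ F) — A is true.
  10. (~D \/ B) — ~D is true.
  11. (~F \/ ~E \/ ~D) — ~F is true.
  12. (C \/ F) — C is true.
  13. (E \/ A) — A is true.
  14. (~C \/ ~D) — ~D is true.
  15. (~A \/ E) — E is true.
  16. (D \/ B \/ A) — A is true.
  17. (A \/ B) — A is true.
  18. (E \/ D \/ B) — E is true.
  19. (B \/ ~D \/ F) — ~D is true.
  20. (~F \/ ~A) — ~F is true.
  21. (C \/ ~F) — ~F is true.
  22. (~C \/ E) — E is true.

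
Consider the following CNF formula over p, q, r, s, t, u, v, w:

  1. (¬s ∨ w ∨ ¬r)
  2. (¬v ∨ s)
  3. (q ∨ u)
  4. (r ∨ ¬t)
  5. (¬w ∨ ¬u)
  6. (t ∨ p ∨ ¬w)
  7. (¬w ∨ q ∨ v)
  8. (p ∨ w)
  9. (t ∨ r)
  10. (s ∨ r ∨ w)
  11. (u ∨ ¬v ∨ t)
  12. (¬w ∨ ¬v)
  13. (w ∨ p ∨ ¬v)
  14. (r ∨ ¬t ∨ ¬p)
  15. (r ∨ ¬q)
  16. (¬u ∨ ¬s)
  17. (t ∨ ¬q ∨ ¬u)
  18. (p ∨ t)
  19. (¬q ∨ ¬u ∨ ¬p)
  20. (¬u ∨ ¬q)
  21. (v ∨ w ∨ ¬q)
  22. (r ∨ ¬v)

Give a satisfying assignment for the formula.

p=False  q=True  r=True  s=True  t=True  u=False  v=False  w=True

Try p = False.
  then w is forced to True.
  then u is forced to False.
  then q is forced to True.
  then t is forced to True.
  then r is forced to True.
  then v is forced to False.
s is now unconstrained; take s = True.
Every clause has at least one true literal under this assignment.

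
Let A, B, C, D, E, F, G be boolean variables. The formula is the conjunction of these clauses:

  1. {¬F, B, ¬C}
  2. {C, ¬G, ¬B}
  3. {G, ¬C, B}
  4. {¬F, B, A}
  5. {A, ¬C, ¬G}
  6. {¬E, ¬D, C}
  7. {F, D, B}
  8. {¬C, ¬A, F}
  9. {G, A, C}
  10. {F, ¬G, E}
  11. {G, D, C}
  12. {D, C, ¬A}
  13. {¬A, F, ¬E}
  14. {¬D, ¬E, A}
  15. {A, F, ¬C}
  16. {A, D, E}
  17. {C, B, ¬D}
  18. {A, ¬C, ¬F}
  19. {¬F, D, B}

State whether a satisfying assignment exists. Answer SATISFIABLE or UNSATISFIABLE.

Try A = True.
The remaining clauses are satisfied by B = True, C = True, D = True, E = False, F = True, G = False.
So A=True, B=True, C=True, D=True, E=False, F=True, G=False is a satisfying assignment.

SATISFIABLE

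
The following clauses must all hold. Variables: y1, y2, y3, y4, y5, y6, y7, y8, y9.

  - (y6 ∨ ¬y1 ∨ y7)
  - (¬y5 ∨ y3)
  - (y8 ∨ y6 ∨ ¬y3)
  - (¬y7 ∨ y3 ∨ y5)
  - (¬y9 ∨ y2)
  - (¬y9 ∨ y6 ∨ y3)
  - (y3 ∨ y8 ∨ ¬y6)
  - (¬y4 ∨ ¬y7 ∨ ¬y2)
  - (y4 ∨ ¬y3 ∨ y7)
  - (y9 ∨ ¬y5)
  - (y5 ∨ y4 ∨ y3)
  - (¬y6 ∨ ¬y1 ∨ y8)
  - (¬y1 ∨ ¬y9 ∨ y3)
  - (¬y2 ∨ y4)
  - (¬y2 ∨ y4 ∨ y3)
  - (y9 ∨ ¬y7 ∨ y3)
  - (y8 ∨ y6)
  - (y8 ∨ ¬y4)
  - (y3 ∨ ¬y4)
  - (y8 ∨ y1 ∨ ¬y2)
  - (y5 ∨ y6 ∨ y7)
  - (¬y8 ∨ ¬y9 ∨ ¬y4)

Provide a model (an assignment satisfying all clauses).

Try y1 = True.
Set y2 = False and propagate.
  then y9 is forced to False.
  then y5 is forced to False.
For the remaining variables, y3 = True, y4 = True, y6 = True, y7 = True, y8 = True works.
Every clause has at least one true literal under this assignment.

y1 = True, y2 = False, y3 = True, y4 = True, y5 = False, y6 = True, y7 = True, y8 = True, y9 = False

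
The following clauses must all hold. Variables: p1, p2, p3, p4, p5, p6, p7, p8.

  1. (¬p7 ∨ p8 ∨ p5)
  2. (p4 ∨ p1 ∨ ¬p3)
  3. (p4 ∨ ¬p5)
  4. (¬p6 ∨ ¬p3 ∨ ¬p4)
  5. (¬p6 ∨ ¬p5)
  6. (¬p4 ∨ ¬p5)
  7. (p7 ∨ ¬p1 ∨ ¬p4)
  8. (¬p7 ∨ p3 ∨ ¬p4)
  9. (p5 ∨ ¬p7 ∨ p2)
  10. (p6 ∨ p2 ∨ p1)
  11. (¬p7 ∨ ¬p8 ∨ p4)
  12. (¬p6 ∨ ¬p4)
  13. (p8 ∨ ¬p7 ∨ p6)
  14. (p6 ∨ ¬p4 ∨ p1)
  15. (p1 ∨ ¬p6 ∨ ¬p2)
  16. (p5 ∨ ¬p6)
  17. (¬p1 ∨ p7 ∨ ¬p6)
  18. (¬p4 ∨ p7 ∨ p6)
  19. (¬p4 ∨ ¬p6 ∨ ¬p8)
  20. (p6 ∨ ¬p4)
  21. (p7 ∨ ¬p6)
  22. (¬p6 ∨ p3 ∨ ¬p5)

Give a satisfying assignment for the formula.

p1=1, p2=1, p3=1, p4=0, p5=0, p6=0, p7=0, p8=0

Branch on p1: take p1 = True.
Branch on p2: take p2 = True.
For the remaining variables, p3 = True, p4 = False, p5 = False, p6 = False, p7 = False, p8 = False works.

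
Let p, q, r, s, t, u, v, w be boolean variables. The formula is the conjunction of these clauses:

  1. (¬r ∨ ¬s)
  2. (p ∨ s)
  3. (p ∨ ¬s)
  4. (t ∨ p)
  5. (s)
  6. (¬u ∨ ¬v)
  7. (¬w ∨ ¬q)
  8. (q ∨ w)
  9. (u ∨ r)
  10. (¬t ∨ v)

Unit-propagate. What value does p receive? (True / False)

True

(s) is a unit clause: s = True.
From (¬s ∨ ¬r) and s = True: r = False.
In (¬s ∨ p), ¬s is now false; p must hold, so p = True.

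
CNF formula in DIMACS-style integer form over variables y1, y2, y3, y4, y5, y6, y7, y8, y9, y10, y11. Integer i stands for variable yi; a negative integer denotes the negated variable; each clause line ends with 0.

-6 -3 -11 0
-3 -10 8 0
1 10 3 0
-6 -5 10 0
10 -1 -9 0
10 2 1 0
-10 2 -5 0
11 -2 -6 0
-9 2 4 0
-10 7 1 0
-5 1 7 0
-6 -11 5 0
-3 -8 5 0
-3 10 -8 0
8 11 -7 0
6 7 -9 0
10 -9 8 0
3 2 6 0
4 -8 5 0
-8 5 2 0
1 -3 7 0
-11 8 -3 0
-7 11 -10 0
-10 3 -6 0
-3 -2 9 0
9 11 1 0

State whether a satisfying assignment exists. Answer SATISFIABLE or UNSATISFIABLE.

SATISFIABLE

Branch on y1: take y1 = True.
Try y2 = True.
For the remaining variables, y3 = False, y4 = False, y5 = False, y6 = False, y7 = False, y8 = False, y9 = False, y10 = True, y11 = False works.
So y1 = T, y2 = T, y3 = F, y4 = F, y5 = F, y6 = F, y7 = F, y8 = F, y9 = F, y10 = T, y11 = F is a satisfying assignment.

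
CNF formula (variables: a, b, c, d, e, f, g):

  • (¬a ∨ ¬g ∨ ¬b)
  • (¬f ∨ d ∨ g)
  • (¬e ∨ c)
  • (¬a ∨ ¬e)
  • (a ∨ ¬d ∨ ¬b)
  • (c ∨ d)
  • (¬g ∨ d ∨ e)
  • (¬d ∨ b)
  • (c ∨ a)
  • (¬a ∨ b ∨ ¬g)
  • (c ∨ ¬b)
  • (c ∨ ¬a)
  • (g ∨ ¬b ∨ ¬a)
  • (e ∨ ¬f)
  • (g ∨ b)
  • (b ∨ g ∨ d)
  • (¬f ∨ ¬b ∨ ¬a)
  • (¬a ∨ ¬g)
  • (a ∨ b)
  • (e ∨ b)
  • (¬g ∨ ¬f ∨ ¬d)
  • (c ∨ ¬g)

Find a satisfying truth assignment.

Pure literal: c appears only positively; assign c = True.
f occurs only negated in the remaining clauses — set f = False.
Branch on a: take a = False.
  then b is forced to True.
  then d is forced to False.
The remaining clauses are satisfied by e = True, g = False.
Check each clause:
  1. (¬g ∨ ¬b ∨ ¬a) — ¬g is true.
  2. (g ∨ d ∨ ¬f) — ¬f is true.
  3. (¬e ∨ c) — c is true.
  4. (¬a ∨ ¬e) — ¬a is true.
  5. (a ∨ ¬b ∨ ¬d) — ¬d is true.
  6. (c ∨ d) — c is true.
  7. (d ∨ e ∨ ¬g) — ¬g is true.
  8. (¬d ∨ b) — b is true.
  9. (a ∨ c) — c is true.
  10. (b ∨ ¬a ∨ ¬g) — ¬g is true.
  11. (c ∨ ¬b) — c is true.
  12. (c ∨ ¬a) — c is true.
  13. (¬b ∨ ¬a ∨ g) — ¬a is true.
  14. (e ∨ ¬f) — ¬f is true.
  15. (b ∨ g) — b is true.
  16. (g ∨ d ∨ b) — b is true.
  17. (¬f ∨ ¬a ∨ ¬b) — ¬f is true.
  18. (¬g ∨ ¬a) — ¬g is true.
  19. (b ∨ a) — b is true.
  20. (b ∨ e) — b is true.
  21. (¬d ∨ ¬f ∨ ¬g) — ¬g is true.
  22. (¬g ∨ c) — ¬g is true.

a = F, b = T, c = T, d = F, e = T, f = F, g = F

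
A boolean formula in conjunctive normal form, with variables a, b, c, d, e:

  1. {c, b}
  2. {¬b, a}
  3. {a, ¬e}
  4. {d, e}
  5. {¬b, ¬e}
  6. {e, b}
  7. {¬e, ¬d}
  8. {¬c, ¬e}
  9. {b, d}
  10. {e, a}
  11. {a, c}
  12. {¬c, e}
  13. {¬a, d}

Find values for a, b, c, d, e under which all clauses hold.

a=True, b=True, c=False, d=True, e=False

Branch on a: take a = True.
  then d is forced to True.
  then e is forced to False.
  then b is forced to True.
  then c is forced to False.
Every clause has at least one true literal under this assignment.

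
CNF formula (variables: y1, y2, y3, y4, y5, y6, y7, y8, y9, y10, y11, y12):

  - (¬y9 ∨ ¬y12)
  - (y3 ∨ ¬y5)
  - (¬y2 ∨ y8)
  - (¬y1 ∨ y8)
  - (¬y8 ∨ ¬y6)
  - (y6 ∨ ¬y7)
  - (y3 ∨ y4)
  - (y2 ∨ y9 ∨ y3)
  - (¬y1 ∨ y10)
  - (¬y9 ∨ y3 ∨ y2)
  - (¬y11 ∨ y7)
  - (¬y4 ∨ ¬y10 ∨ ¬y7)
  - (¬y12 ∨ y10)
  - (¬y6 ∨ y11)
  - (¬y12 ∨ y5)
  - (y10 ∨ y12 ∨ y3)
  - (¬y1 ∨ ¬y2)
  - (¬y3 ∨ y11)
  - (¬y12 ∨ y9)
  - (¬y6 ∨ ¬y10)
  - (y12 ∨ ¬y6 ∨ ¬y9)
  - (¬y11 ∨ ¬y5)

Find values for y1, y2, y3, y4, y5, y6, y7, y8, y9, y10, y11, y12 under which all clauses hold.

y1 = 0  y2 = 0  y3 = 1  y4 = 1  y5 = 0  y6 = 1  y7 = 1  y8 = 0  y9 = 0  y10 = 0  y11 = 1  y12 = 0

Pure literal: y1 appears only negated; assign y1 = False.
Branch on y2: take y2 = False.
Branch on y3: take y3 = True.
  then y11 is forced to True.
  then y7 is forced to True.
  then y6 is forced to True.
  then y8 is forced to False.
  then y10 is forced to False.
  then y12 is forced to False.
  then y9 is forced to False.
  then y5 is forced to False.
y4 is now unconstrained; take y4 = True.
Every clause has at least one true literal under this assignment.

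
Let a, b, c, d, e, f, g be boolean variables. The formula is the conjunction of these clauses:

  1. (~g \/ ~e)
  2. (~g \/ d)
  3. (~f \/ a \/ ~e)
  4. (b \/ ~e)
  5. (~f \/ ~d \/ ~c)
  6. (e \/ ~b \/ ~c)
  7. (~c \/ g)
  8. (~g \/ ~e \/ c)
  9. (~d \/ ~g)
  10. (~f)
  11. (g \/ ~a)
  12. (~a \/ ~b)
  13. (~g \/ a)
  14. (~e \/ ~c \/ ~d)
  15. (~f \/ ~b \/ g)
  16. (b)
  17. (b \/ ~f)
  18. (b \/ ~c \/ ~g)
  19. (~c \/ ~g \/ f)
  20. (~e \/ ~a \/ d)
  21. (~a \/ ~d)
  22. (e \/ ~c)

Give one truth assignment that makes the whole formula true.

a=F, b=T, c=F, d=F, e=T, f=F, g=F

Check each clause:
  1. (~g \/ ~e) — ~g is true.
  2. (d \/ ~g) — ~g is true.
  3. (~f \/ a \/ ~e) — ~f is true.
  4. (~e \/ b) — b is true.
  5. (~f \/ ~d \/ ~c) — ~f is true.
  6. (e \/ ~b \/ ~c) — ~c is true.
  7. (~c \/ g) — ~c is true.
  8. (c \/ ~g \/ ~e) — ~g is true.
  9. (~g \/ ~d) — ~g is true.
  10. (~f) — ~f is true.
  11. (g \/ ~a) — ~a is true.
  12. (~a \/ ~b) — ~a is true.
  13. (a \/ ~g) — ~g is true.
  14. (~d \/ ~c \/ ~e) — ~d is true.
  15. (~b \/ g \/ ~f) — ~f is true.
  16. (b) — b is true.
  17. (b \/ ~f) — b is true.
  18. (~c \/ ~g \/ b) — ~g is true.
  19. (~c \/ ~g \/ f) — ~g is true.
  20. (~e \/ d \/ ~a) — ~a is true.
  21. (~a \/ ~d) — ~d is true.
  22. (~c \/ e) — ~c is true.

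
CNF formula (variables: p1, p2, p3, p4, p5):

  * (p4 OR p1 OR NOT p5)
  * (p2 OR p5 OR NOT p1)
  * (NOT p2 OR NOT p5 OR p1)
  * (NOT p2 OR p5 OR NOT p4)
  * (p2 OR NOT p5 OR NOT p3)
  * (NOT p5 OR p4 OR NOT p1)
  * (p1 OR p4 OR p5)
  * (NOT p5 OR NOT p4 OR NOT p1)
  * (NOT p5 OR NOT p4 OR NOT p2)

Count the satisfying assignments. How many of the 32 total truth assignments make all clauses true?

5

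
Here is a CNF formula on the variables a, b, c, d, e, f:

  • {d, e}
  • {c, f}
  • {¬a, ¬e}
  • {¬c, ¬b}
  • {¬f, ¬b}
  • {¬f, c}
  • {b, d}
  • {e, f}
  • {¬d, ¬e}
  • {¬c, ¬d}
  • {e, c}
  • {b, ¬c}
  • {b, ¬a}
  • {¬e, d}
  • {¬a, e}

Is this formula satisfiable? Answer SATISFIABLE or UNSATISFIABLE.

UNSATISFIABLE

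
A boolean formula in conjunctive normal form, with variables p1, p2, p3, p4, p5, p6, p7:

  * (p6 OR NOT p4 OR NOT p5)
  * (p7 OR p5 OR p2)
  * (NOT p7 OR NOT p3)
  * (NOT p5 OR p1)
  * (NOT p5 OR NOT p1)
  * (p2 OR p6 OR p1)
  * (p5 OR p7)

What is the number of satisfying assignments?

14

Case analysis on p5 and p1:
  p5=1, p1=1: a clause becomes empty — 0.
  p5=1, p1=0: a clause becomes empty — 0.
  p5=0, p1=1: forces p3=0; p7=1; p2, p4, p6 free → 2^3 = 8.
  p5=0, p1=0: p4 free; 3 ways for (p2,p3,p6,p7) × 2^1 = 6.
Total: 0 + 0 + 8 + 6 = 14.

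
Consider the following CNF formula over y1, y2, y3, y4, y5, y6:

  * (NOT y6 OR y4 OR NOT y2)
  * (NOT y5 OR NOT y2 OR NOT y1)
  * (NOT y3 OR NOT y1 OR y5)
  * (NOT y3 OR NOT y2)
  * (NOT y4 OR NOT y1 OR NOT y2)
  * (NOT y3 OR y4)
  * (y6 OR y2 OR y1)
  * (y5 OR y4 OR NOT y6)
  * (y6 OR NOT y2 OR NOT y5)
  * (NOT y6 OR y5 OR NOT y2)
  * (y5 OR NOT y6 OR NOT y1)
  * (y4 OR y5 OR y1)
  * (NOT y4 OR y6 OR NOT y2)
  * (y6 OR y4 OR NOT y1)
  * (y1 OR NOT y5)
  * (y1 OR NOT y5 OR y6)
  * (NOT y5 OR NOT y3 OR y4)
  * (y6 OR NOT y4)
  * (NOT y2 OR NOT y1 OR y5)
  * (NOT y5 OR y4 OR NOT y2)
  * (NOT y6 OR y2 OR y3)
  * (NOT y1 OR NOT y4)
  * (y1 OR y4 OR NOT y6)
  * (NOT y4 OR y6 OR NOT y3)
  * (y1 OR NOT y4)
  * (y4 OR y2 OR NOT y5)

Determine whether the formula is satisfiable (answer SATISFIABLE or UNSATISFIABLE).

UNSATISFIABLE

y4 = True:
  propagation gives y6=True, y1=False; an empty clause results — contradiction.
y4 = False:
  y5 = True:
    propagation gives y1=True, y2=False; an empty clause results — contradiction.
  y5 = False:
    propagation gives y6=False, y1=True; an empty clause results — contradiction.
Every branch closes, so no satisfying assignment exists.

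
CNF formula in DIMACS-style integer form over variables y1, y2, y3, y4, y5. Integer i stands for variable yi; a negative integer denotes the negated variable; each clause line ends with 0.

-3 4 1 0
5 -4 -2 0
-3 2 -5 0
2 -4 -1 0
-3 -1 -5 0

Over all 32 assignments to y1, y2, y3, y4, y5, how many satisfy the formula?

16

Split on y1, then y2.
  y1=T, y2=T: remaining (y3,y4,y5) ∈ {(F,F,F); (F,F,T); (F,T,T); (T,F,F)} — 4.
  y1=T, y2=F: remaining (y3,y4,y5) ∈ {(F,F,F); (F,F,T); (T,F,F)} — 3.
  y1=F, y2=T: remaining (y3,y4,y5) ∈ {(F,F,F); (F,F,T); (F,T,T); (T,T,T)} — 4.
  y1=F, y2=F: 5 of the 8 assignments to (y3,y4,y5) work.
Total: 4 + 3 + 4 + 5 = 16.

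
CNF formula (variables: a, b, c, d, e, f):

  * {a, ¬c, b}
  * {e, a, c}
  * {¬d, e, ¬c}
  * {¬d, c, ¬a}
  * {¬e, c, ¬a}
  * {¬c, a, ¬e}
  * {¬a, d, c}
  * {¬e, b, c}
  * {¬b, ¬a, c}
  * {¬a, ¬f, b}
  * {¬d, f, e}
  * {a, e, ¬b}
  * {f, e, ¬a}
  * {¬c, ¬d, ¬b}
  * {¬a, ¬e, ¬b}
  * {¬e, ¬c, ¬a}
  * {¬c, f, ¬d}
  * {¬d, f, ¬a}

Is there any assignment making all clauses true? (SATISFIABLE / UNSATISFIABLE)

SATISFIABLE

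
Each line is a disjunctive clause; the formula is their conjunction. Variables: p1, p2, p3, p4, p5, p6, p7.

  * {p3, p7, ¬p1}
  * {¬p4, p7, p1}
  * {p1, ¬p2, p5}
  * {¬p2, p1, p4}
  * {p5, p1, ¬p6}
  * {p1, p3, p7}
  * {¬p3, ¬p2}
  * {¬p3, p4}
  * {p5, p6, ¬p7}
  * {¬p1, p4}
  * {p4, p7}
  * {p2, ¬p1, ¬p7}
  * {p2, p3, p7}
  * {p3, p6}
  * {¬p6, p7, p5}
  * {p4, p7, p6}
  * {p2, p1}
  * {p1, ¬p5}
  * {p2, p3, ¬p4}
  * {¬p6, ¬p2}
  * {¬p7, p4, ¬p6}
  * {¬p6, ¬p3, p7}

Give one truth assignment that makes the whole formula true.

p1=T  p2=F  p3=T  p4=T  p5=T  p6=F  p7=F

Branch on p1: take p1 = True.
  then p4 is forced to True.
Set p2 = False and propagate.
  then p7 is forced to False.
  then p3 is forced to True.
  then p6 is forced to False.
p5 is now unconstrained; take p5 = True.
Check each clause:
  1. {¬p1, p3, p7} — p3 is true.
  2. {p1, ¬p4, p7} — p1 is true.
  3. {¬p2, p5, p1} — p1 is true.
  4. {p4, p1, ¬p2} — p1 is true.
  5. {p5, ¬p6, p1} — p1 is true.
  6. {p7, p3, p1} — p1 is true.
  7. {¬p2, ¬p3} — ¬p2 is true.
  8. {p4, ¬p3} — p4 is true.
  9. {¬p7, p6, p5} — ¬p7 is true.
  10. {p4, ¬p1} — p4 is true.
  11. {p4, p7} — p4 is true.
  12. {¬p7, p2, ¬p1} — ¬p7 is true.
  13. {p3, p7, p2} — p3 is true.
  14. {p6, p3} — p3 is true.
  15. {p7, ¬p6, p5} — ¬p6 is true.
  16. {p7, p4, p6} — p4 is true.
  17. {p2, p1} — p1 is true.
  18. {p1, ¬p5} — p1 is true.
  19. {¬p4, p2, p3} — p3 is true.
  20. {¬p6, ¬p2} — ¬p6 is true.
  21. {p4, ¬p7, ¬p6} — ¬p7 is true.
  22. {¬p6, p7, ¬p3} — ¬p6 is true.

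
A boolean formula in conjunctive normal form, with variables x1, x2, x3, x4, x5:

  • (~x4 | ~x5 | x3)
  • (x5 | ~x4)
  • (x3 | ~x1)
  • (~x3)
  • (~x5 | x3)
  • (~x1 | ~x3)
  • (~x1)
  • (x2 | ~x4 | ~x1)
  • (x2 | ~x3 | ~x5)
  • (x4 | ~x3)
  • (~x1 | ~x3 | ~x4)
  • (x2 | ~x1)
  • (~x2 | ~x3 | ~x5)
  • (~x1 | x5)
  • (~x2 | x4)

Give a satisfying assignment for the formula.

The clause (~x3) is unit: x3 must be False.
(~x1) is a unit clause, so x1 = False.
(~x5) is a unit clause, so x5 = False.
Unit propagation: (~x4) forces x4 = False.
(~x2) is a unit clause, so x2 = False.

x1=False, x2=False, x3=False, x4=False, x5=False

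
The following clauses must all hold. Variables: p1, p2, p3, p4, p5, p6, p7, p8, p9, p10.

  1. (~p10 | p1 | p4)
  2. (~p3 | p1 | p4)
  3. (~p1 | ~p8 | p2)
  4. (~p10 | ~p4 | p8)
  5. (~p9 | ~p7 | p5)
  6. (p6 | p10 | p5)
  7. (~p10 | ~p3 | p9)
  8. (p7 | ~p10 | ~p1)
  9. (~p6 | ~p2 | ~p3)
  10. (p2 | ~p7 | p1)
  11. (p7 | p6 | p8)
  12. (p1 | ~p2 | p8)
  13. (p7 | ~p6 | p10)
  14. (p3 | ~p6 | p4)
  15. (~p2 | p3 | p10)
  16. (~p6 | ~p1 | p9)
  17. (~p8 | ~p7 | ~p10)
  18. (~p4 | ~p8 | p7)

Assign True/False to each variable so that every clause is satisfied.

Pure literal: p5 appears only positively; assign p5 = True.
Try p1 = True.
For the remaining variables, p2 = False, p3 = False, p4 = False, p6 = False, p7 = True, p8 = False, p9 = True, p10 = False works.

p1=1, p2=0, p3=0, p4=0, p5=1, p6=0, p7=1, p8=0, p9=1, p10=0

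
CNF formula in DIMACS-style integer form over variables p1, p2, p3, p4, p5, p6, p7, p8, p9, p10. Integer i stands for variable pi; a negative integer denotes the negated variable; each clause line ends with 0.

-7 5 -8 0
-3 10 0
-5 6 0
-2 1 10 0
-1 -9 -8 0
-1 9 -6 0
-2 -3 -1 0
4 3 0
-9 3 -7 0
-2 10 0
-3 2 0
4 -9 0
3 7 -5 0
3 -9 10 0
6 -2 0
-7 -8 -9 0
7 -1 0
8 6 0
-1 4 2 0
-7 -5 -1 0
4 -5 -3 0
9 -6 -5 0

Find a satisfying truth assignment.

p1=F, p2=F, p3=F, p4=T, p5=F, p6=T, p7=F, p8=T, p9=T, p10=T

Check each clause:
  1. (p5 \/ ~p8 \/ ~p7) — ~p7 is true.
  2. (p10 \/ ~p3) — p10 is true.
  3. (~p5 \/ p6) — ~p5 is true.
  4. (p1 \/ p10 \/ ~p2) — p10 is true.
  5. (~p8 \/ ~p9 \/ ~p1) — ~p1 is true.
  6. (~p6 \/ p9 \/ ~p1) — p9 is true.
  7. (~p1 \/ ~p2 \/ ~p3) — ~p3 is true.
  8. (p3 \/ p4) — p4 is true.
  9. (p3 \/ ~p7 \/ ~p9) — ~p7 is true.
  10. (~p2 \/ p10) — p10 is true.
  11. (~p3 \/ p2) — ~p3 is true.
  12. (~p9 \/ p4) — p4 is true.
  13. (~p5 \/ p3 \/ p7) — ~p5 is true.
  14. (~p9 \/ p10 \/ p3) — p10 is true.
  15. (p6 \/ ~p2) — p6 is true.
  16. (~p9 \/ ~p7 \/ ~p8) — ~p7 is true.
  17. (p7 \/ ~p1) — ~p1 is true.
  18. (p8 \/ p6) — p8 is true.
  19. (p4 \/ p2 \/ ~p1) — p4 is true.
  20. (~p5 \/ ~p1 \/ ~p7) — ~p7 is true.
  21. (p4 \/ ~p5 \/ ~p3) — ~p5 is true.
  22. (~p5 \/ ~p6 \/ p9) — p9 is true.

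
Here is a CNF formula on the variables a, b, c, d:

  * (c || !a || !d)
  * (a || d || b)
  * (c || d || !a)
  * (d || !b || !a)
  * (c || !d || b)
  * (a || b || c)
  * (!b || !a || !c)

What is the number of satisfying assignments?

7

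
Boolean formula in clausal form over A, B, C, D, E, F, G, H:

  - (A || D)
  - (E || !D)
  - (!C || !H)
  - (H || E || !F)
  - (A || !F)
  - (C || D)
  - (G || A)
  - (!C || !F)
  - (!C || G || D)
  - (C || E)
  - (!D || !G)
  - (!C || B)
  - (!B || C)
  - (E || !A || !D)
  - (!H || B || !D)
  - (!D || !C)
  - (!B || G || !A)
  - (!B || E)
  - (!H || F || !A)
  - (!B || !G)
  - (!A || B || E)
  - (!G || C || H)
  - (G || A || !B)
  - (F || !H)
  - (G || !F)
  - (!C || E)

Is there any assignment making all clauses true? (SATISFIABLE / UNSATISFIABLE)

E occurs only positively in the remaining clauses — set E = True.
Branch on A: take A = True.
Set B = False and propagate.
  then C is forced to False.
  then D is forced to True.
  then G is forced to False.
  then H is forced to False.
  then F is forced to False.
Every clause has at least one true literal under this assignment.
So A=True  B=False  C=False  D=True  E=True  F=False  G=False  H=False is a satisfying assignment.

SATISFIABLE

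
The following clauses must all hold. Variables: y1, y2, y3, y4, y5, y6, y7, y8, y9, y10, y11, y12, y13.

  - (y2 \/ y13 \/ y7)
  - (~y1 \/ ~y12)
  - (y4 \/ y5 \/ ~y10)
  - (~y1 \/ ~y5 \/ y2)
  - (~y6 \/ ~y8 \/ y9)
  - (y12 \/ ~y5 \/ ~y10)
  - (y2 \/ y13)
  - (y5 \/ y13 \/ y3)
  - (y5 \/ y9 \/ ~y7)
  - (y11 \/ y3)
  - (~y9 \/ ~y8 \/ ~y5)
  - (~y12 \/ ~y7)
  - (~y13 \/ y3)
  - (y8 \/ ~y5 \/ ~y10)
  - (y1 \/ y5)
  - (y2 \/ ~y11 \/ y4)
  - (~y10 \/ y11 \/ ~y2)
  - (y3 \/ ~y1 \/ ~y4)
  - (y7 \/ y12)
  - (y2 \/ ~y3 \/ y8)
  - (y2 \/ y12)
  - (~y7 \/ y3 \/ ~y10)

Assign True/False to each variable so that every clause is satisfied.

y1 = F, y2 = T, y3 = T, y4 = T, y5 = T, y6 = F, y7 = T, y8 = F, y9 = T, y10 = F, y11 = F, y12 = F, y13 = F

Check each clause:
  1. (y2 \/ y7 \/ y13) — y2 is true.
  2. (~y1 \/ ~y12) — ~y12 is true.
  3. (y5 \/ ~y10 \/ y4) — y4 is true.
  4. (~y1 \/ y2 \/ ~y5) — y2 is true.
  5. (~y8 \/ ~y6 \/ y9) — ~y8 is true.
  6. (~y5 \/ y12 \/ ~y10) — ~y10 is true.
  7. (y13 \/ y2) — y2 is true.
  8. (y5 \/ y13 \/ y3) — y5 is true.
  9. (y5 \/ y9 \/ ~y7) — y9 is true.
  10. (y11 \/ y3) — y3 is true.
  11. (~y9 \/ ~y8 \/ ~y5) — ~y8 is true.
  12. (~y7 \/ ~y12) — ~y12 is true.
  13. (y3 \/ ~y13) — y3 is true.
  14. (~y5 \/ ~y10 \/ y8) — ~y10 is true.
  15. (y1 \/ y5) — y5 is true.
  16. (y4 \/ y2 \/ ~y11) — y2 is true.
  17. (~y2 \/ y11 \/ ~y10) — ~y10 is true.
  18. (~y1 \/ y3 \/ ~y4) — y3 is true.
  19. (y7 \/ y12) — y7 is true.
  20. (y2 \/ ~y3 \/ y8) — y2 is true.
  21. (y12 \/ y2) — y2 is true.
  22. (y3 \/ ~y10 \/ ~y7) — y3 is true.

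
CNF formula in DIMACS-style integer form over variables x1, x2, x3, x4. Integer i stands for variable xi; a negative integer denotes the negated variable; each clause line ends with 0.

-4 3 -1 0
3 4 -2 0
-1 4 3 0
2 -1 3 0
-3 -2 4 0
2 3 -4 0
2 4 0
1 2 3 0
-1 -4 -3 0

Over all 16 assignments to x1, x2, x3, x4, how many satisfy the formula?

3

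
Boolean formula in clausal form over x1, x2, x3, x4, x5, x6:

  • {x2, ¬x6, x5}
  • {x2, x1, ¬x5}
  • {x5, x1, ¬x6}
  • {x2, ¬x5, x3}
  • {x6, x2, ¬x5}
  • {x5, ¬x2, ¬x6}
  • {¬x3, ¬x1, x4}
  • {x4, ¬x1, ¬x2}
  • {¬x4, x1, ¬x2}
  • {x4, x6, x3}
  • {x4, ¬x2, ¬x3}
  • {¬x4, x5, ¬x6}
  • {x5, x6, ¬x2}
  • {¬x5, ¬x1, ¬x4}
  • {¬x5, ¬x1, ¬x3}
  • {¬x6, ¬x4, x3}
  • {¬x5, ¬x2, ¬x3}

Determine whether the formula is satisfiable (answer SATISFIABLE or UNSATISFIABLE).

SATISFIABLE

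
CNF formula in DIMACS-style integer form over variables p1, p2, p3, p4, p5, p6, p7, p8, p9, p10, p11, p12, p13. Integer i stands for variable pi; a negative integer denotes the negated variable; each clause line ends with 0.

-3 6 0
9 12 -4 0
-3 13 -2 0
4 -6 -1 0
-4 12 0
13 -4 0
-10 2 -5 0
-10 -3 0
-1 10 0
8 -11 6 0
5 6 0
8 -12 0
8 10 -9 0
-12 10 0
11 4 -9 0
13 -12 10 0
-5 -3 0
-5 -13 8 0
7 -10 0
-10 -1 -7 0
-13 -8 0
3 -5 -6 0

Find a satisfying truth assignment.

p1=False, p2=False, p3=False, p4=False, p5=False, p6=True, p7=True, p8=True, p9=False, p10=False, p11=True, p12=False, p13=False

p1 occurs only negated in the remaining clauses — set p1 = False.
Branch on p2: take p2 = False.
Set p3 = False and propagate.
Branch on p4: take p4 = False.
The remaining clauses are satisfied by p5 = False, p6 = True, p7 = True, p8 = True, p9 = False, p10 = False, p11 = True, p12 = False, p13 = False.
Check each clause:
  1. (NOT p3 OR p6) — NOT p3 is true.
  2. (p9 OR p12 OR NOT p4) — NOT p4 is true.
  3. (p13 OR NOT p2 OR NOT p3) — NOT p3 is true.
  4. (p4 OR NOT p1 OR NOT p6) — NOT p1 is true.
  5. (p12 OR NOT p4) — NOT p4 is true.
  6. (p13 OR NOT p4) — NOT p4 is true.
  7. (p2 OR NOT p10 OR NOT p5) — NOT p5 is true.
  8. (NOT p10 OR NOT p3) — NOT p3 is true.
  9. (p10 OR NOT p1) — NOT p1 is true.
  10. (NOT p11 OR p8 OR p6) — p8 is true.
  11. (p6 OR p5) — p6 is true.
  12. (NOT p12 OR p8) — p8 is true.
  13. (p10 OR p8 OR NOT p9) — p8 is true.
  14. (p10 OR NOT p12) — NOT p12 is true.
  15. (p11 OR NOT p9 OR p4) — p11 is true.
  16. (p10 OR p13 OR NOT p12) — NOT p12 is true.
  17. (NOT p3 OR NOT p5) — NOT p5 is true.
  18. (p8 OR NOT p13 OR NOT p5) — p8 is true.
  19. (p7 OR NOT p10) — NOT p10 is true.
  20. (NOT p10 OR NOT p1 OR NOT p7) — NOT p1 is true.
  21. (NOT p13 OR NOT p8) — NOT p13 is true.
  22. (p3 OR NOT p5 OR NOT p6) — NOT p5 is true.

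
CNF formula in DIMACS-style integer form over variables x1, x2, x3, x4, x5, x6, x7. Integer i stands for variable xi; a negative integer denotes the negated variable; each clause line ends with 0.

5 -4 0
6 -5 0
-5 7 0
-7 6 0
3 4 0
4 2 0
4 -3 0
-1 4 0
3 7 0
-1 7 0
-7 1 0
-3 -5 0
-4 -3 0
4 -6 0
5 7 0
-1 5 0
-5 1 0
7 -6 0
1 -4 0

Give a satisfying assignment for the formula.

x1=True  x2=False  x3=False  x4=True  x5=True  x6=True  x7=True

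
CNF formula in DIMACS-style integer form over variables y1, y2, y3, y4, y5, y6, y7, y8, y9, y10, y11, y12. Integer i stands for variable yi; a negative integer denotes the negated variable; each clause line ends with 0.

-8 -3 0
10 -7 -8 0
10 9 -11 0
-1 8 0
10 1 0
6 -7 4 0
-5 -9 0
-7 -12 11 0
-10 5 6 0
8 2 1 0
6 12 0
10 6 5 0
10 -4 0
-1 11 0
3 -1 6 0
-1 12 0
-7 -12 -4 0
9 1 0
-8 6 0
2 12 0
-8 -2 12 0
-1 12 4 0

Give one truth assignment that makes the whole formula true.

y1=False  y2=False  y3=False  y4=False  y5=False  y6=True  y7=False  y8=True  y9=True  y10=True  y11=False  y12=True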